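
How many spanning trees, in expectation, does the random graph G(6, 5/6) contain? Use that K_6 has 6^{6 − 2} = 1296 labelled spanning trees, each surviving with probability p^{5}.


K_6 has 6^{6 − 2} = 1296 labelled spanning trees.
For each such spanning tree H, let X_H = 1 if all 5 edges of H are present in G. Then P[X_H = 1] = p^{5} = (5/6)^{5} = 3125/7776.
Summing the indicators: E[X] = Σ_H E[X_H] = 1296 · p^{5} = 1296 · 3125/7776 = 3125/6.
Numerically: E[X] ≈ 521.

E[X] = 1296 · (5/6)^{5} = 3125/6 ≈ 521.


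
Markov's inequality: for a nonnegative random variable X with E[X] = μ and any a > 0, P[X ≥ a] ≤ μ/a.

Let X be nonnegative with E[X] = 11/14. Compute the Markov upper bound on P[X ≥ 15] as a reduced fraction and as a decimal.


μ = E[X] = 11/14, a = 15.
Markov: P[X ≥ 15] ≤ μ/a = (11/14)/15 = 11/210.
Numerically: ≈ 0.05238.
(Since a = 15 > μ = 0.78571, the bound 11/210 is < 1 and informative.)

P[X ≥ 15] ≤ 11/210 ≈ 0.05238.


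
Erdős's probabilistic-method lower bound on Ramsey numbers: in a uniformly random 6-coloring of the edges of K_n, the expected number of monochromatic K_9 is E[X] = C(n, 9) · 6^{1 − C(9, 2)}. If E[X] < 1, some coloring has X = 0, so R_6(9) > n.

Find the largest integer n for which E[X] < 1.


We need C(n, 9) · 6^{1 − 36} < 1, i.e. C(n, 9) < 6^{36 − 1} = 1719070799748422591028658176.
Check values of n near the boundary:
  n = 4402: C(4402, 9) = 1696419745356657449393393700; 1696419745356657449393393700 < 1719070799748422591028658176? YES
  n = 4403: C(4403, 9) = 1699894433046281918452233150; 1699894433046281918452233150 < 1719070799748422591028658176? YES
  n = 4404: C(4404, 9) = 1703375445537161676647015880; 1703375445537161676647015880 < 1719070799748422591028658176? YES
  n = 4405: C(4405, 9) = 1706862792900636302463627150; 1706862792900636302463627150 < 1719070799748422591028658176? YES
  n = 4406: C(4406, 9) = 1710356485221788389505285700; 1710356485221788389505285700 < 1719070799748422591028658176? YES
  n = 4407: C(4407, 9) = 1713856532599459170657070050; 1713856532599459170657070050 < 1719070799748422591028658176? YES
  n = 4408: C(4408, 9) = 1717362945146264156457459600; 1717362945146264156457459600 < 1719070799748422591028658176? YES
  n = 4409: C(4409, 9) = 1720875732988608787686577131; 1720875732988608787686577131 < 1719070799748422591028658176? NO
  n = 4410: C(4410, 9) = 1724394906266704102180823710; 1724394906266704102180823710 < 1719070799748422591028658176? NO
The largest n with C(n, 9) < 1719070799748422591028658176 is n = 4408 (where E[X] = 35778394690547169926197075/35813974994758803979763712 ≈ 0.99901). Hence R_6(9) > 4408, i.e. R_6(9) ≥ 4409.

Largest n = 4408; hence R_6(9) > 4408.


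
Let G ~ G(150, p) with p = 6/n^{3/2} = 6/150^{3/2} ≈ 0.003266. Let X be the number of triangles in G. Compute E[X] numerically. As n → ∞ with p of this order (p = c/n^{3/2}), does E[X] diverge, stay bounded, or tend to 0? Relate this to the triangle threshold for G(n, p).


Number of potential triangles: C(150, 3) = 551300.
Each occurs with probability p³ ≈ (0.003266)³ ≈ 3.483719e-08.
By linearity: E[X] = C(150, 3)·p³ ≈ 551300 · 3.483719e-08 ≈ 0.0192.
Since α = 3/2 > 1, p = c/n^{3/2} = o(1/n) is below the triangle threshold p ~ 1/n. Asymptotically E[X] ~ (c³/6)·n^{3(1−α)} = (6³/6)·n^{-1.5} → 0, so by Markov's inequality G has no triangles w.h.p.

E[X] ≈ 0.0192; in regime p = Θ(1/n^{3/2}) E[X] tends to 0 (below the triangle threshold p ~ 1/n).


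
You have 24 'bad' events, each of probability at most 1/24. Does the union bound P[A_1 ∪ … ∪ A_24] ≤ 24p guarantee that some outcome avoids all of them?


Union bound: P[∪_{i=1}^{24} A_i] ≤ Σ_i P[A_i] ≤ 24·p = 24·(1/24) = 1.
Numerically: 1 ≈ 1.000000.
Is 1 < 1? NO.
Since the bound 1 is ≥ 1, the union bound is uninformative here; it does NOT by itself certify existence.

24·p = 1 ≈ 1.000000; existence NOT certified by the union bound.


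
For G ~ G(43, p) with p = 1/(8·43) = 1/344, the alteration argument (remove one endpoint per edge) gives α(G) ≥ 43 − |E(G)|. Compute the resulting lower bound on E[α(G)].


E[|E(G)|] = C(43, 2)·p = 903 · (1/344) = 21/8.
E[α(G)] ≥ n − E[|E(G)|] = 43 − 21/8 = 323/8.
Numerically: ≈ 40.375000.
(This is only a lower bound; the true E[α(G)] may be larger.)

E[α(G)] ≥ 323/8 ≈ 40.375000.


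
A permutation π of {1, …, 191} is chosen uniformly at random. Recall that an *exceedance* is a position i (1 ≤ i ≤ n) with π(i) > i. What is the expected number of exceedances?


Write X = Σ_{i=1}^{191} X_i, where X_i = 1_{π(i) > i}.
For each fixed i, π(i) is uniform over {1, …, 191} (marginal of a uniform permutation), so P[π(i) > i] = (n − i)/n. Summing: Σ_{i=1}^{191} (n − i)/n = (0 + 1 + … + 190)/191 = 191(191 − 1)/(2·191) = (191 − 1)/2.
Hence E[X] = Σ_{i=1}^{191} (191 − i)/191 = 95 ≈ 95.000000.

E[X] = 95 = 95.000000.


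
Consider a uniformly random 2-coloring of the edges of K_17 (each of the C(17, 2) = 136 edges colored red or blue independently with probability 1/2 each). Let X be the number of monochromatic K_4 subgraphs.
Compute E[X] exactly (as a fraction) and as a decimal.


Let X = Σ_S X_S over the C(17, 4) = 2380 subsets S of size 4, where X_S = 1 if the K_4 on S is monochromatic.
For a fixed S, the K_4 on S has C(4, 2) = 6 edges. P[all 6 edges red] = (1/2)^6, and likewise for blue, so P[monochromatic] = 2·(1/2)^6 = 2^{1 − 6} = 1/32.
Summing: E[X] = C(17, 4) · 2^{1 − 6} = 2380 · 1/32 = 595/8.
Numerically: E[X] ≈ 74.375000.

E[X] = C(17,4)·2^(1−C(4,2)) = 595/8 ≈ 74.375000.


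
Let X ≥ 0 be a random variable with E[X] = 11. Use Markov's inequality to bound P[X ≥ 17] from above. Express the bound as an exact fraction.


μ = E[X] = 11, a = 17.
Markov: P[X ≥ 17] ≤ μ/a = (11)/17 = 11/17.
Numerically: ≈ 0.647.
(Since a = 17 > μ = 11.000, the bound 11/17 is < 1 and informative.)

P[X ≥ 17] ≤ 11/17 ≈ 0.647.


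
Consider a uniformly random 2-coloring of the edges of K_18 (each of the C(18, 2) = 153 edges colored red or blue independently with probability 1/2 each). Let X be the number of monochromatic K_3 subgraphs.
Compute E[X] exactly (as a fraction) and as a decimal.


Let X = Σ_S X_S over the C(18, 3) = 816 subsets S of size 3, where X_S = 1 if the K_3 on S is monochromatic.
For a fixed S, the K_3 on S has C(3, 2) = 3 edges. P[all 3 edges red] = (1/2)^3, and likewise for blue, so P[monochromatic] = 2·(1/2)^3 = 2^{1 − 3} = 1/4.
By linearity of expectation: E[X] = C(18, 3) · 2^{1 − 3} = 816 · 1/4 = 204.
Numerically: E[X] ≈ 204.000.

E[X] = C(18,3)·2^(1−C(3,2)) = 204 ≈ 204.000.


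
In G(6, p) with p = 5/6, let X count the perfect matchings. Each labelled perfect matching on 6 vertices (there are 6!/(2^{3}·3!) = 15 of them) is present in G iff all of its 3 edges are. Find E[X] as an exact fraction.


K_6 has 6!/(2^{3}·3!) = 15 labelled perfect matchings.
For each such perfect matching H, let X_H = 1 if all 3 edges of H are present in G. Then P[X_H = 1] = p^{3} = (5/6)^{3} = 125/216.
Summing the indicators: E[X] = Σ_H E[X_H] = 15 · p^{3} = 15 · 125/216 = 625/72.
Numerically: E[X] ≈ 8.68056.

E[X] = 15 · (5/6)^{3} = 625/72 ≈ 8.68056.


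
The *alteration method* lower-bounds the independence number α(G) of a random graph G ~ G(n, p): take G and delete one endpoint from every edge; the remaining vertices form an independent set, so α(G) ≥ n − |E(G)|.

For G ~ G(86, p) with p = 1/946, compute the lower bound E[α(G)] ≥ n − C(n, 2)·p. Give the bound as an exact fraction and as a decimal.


E[|E(G)|] = C(86, 2)·p = 3655 · (1/946) = 85/22.
E[α(G)] ≥ n − E[|E(G)|] = 86 − 85/22 = 1807/22.
Numerically: ≈ 82.13636.
(This is only a lower bound; the true E[α(G)] may be larger.)

E[α(G)] ≥ 1807/22 ≈ 82.13636.


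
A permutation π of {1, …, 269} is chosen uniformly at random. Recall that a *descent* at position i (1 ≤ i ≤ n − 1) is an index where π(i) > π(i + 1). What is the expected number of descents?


Write X = Σ X_I over i = 1, …, 268, with X_I the indicator of one descent.
There are 268 indicators.
For each fixed i, the pair (π(i), π(i+1)) is a uniformly random ordered pair of distinct values from {1, …, 269}; by symmetry P[π(i) > π(i+1)] = 1/2.
By linearity: E[X] = 268 · (1/2) = (269 − 1) · (1/2) = 134 ≈ 134.000.

E[X] = 134 = 134.000.


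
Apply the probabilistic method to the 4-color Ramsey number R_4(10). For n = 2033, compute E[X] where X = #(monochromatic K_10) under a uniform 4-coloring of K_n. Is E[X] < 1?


E[X] = C(2033, 10) · 4^{1 − 45} = 325074373196988390113235240 · 4^{−44} = 325074373196988390113235240/309485009821345068724781056.
As a reduced fraction: E[X] = 40634296649623548764154405/38685626227668133590597632 ≈ 1.0504.
Is E[X] < 1? NO.
Since E[X] ≥ 1, the first-moment bound is inconclusive at n = 2033; it does NOT by itself certify R_4(10) > 2033.

E[X] = 40634296649623548764154405/38685626227668133590597632 ≈ 1.0504; E[X] ≥ 1; first-moment method inconclusive here.


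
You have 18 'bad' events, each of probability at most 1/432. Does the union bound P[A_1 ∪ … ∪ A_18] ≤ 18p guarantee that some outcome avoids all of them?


Union bound: P[∪_{i=1}^{18} A_i] ≤ Σ_i P[A_i] ≤ 18·p = 18·(1/432) = 1/24.
Numerically: 1/24 ≈ 0.0417.
Is 1/24 < 1? YES.
Since P[∪ A_i] ≤ 1/24 < 1, the complement has P[∩ A_i^c] ≥ 1 − 1/24 = 23/24 > 0, so some outcome avoids every A_i.

18·p = 1/24 ≈ 0.0417; existence CERTIFIED by the union bound.


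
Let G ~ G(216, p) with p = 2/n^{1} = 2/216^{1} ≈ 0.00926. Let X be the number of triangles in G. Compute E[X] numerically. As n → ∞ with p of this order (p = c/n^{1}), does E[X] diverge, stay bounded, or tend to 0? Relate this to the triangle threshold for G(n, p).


Number of potential triangles: C(216, 3) = 1656360.
Each occurs with probability p³ ≈ (0.00926)³ ≈ 7.93832e-07.
By linearity: E[X] = C(216, 3)·p³ ≈ 1656360 · 7.93832e-07 ≈ 1.315.
Here α = 1, so p = 2/n is exactly at the triangle threshold p ~ 1/n. Asymptotically E[X] → c³/6 = 2³/6 = 4/3 ≈ 1.333, a bounded constant. In this regime the triangle count is asymptotically Poisson(c³/6).

E[X] ≈ 1.315; in regime p = Θ(1/n^{1}) E[X] stays bounded (at the triangle threshold p ~ 1/n).


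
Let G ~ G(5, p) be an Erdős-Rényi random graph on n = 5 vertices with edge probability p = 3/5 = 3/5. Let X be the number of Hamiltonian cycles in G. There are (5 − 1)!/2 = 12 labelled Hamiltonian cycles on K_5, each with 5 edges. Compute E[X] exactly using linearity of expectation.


K_5 has (5 − 1)!/2 = 12 labelled Hamiltonian cycles.
For each such Hamiltonian cycle H, let X_H = 1 if all 5 edges of H are present in G. Then P[X_H = 1] = p^{5} = (3/5)^{5} = 243/3125.
By linearity: E[X] = Σ_H E[X_H] = 12 · p^{5} = 12 · 243/3125 = 2916/3125.
Numerically: E[X] ≈ 0.93312.

E[X] = 12 · (3/5)^{5} = 2916/3125 ≈ 0.93312.


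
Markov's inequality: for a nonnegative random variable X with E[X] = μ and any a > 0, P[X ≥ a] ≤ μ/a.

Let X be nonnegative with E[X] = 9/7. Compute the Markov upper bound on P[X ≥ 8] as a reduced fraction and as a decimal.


μ = E[X] = 9/7, a = 8.
Markov: P[X ≥ 8] ≤ μ/a = (9/7)/8 = 9/56.
Numerically: ≈ 0.16071.
(Since a = 8 > μ = 1.28571, the bound 9/56 is < 1 and informative.)

P[X ≥ 8] ≤ 9/56 ≈ 0.16071.


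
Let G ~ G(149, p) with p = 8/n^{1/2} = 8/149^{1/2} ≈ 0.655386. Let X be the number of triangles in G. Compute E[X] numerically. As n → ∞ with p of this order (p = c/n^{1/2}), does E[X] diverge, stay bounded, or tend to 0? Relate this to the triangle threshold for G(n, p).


Number of potential triangles: C(149, 3) = 540274.
Each occurs with probability p³ ≈ (0.655386)³ ≈ 2.81507881e-01.
By linearity: E[X] = C(149, 3)·p³ ≈ 540274 · 2.81507881e-01 ≈ 152091.389123.
Since α = 1/2 < 1, p = c/n^{1/2} ≫ 1/n is above the triangle threshold p ~ 1/n. Asymptotically E[X] ~ (c³/6)·n^{3(1−α)} = (8³/6)·n^{1.5} → ∞; triangles are abundant w.h.p.

E[X] ≈ 152091.389123; in regime p = Θ(1/n^{1/2}) E[X] diverges (above the triangle threshold p ~ 1/n).


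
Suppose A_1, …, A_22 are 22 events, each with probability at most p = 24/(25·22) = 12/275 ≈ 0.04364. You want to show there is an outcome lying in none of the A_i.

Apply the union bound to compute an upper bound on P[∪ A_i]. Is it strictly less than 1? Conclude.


Union bound: P[∪_{i=1}^{22} A_i] ≤ Σ_i P[A_i] ≤ 22·p = 22·(12/275) = 24/25.
Numerically: 24/25 ≈ 0.96000.
Is 24/25 < 1? YES.
Since P[∪ A_i] ≤ 24/25 < 1, the complement has P[∩ A_i^c] ≥ 1 − 24/25 = 1/25 > 0, so some outcome avoids every A_i.

22·p = 24/25 ≈ 0.96000; existence CERTIFIED by the union bound.


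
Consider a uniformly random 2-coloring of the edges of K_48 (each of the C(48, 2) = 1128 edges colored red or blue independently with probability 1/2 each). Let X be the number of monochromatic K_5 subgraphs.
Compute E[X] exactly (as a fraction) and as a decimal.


Let X = Σ_S X_S over the C(48, 5) = 1712304 subsets S of size 5, where X_S = 1 if the K_5 on S is monochromatic.
For a fixed S, the K_5 on S has C(5, 2) = 10 edges. P[all 10 edges red] = (1/2)^10, and likewise for blue, so P[monochromatic] = 2·(1/2)^10 = 2^{1 − 10} = 1/512.
By linearity: E[X] = C(48, 5) · 2^{1 − 10} = 1712304 · 1/512 = 107019/32.
Numerically: E[X] ≈ 3344.3438.

E[X] = C(48,5)·2^(1−C(5,2)) = 107019/32 ≈ 3344.3438.


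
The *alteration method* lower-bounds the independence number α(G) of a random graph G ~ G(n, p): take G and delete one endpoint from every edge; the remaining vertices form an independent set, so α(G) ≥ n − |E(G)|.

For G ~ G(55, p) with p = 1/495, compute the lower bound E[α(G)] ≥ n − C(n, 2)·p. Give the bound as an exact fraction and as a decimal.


E[|E(G)|] = C(55, 2)·p = 1485 · (1/495) = 3.
E[α(G)] ≥ n − E[|E(G)|] = 55 − 3 = 52.
Numerically: ≈ 52.0000.
(This is only a lower bound; the true E[α(G)] may be larger.)

E[α(G)] ≥ 52 ≈ 52.0000.


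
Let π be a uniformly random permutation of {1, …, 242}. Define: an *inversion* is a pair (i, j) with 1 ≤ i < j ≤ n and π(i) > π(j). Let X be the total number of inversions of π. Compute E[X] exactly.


Write X = Σ X_I over the C(242, 2) = 29161 pairs i < j, with X_I the indicator of one inversion.
There are 29161 indicators.
For each fixed pair i < j, the values π(i) and π(j) are two distinct elements of {1, …, 242} in uniformly random order; by symmetry P[π(i) > π(j)] = 1/2.
By linearity: E[X] = 29161 · (1/2) = C(242, 2) · (1/2) = 29161/2 = 29161/2 ≈ 14580.500000.

E[X] = 29161/2 = 14580.500000.


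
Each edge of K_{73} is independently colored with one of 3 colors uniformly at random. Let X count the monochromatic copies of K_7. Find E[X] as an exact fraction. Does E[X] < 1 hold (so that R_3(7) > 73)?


E[X] = C(73, 7) · 3^{1 − 21} = 1629348612 · 3^{−20} = 1629348612/3486784401.
As a reduced fraction: E[X] = 543116204/1162261467 ≈ 0.4673.
Is E[X] < 1? YES.
Since E[X] < 1, there exists a 3-coloring of K_{73} with no monochromatic K_7; hence R_3(7) > 73.

E[X] = 543116204/1162261467 ≈ 0.4673; E[X] < 1, so R_3(7) > 73.


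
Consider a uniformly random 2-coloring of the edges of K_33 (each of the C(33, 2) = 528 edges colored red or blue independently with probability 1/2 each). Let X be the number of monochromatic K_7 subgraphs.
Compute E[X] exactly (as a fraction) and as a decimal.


Let X = Σ_S X_S over the C(33, 7) = 4272048 subsets S of size 7, where X_S = 1 if the K_7 on S is monochromatic.
For a fixed S, the K_7 on S has C(7, 2) = 21 edges. P[all 21 edges red] = (1/2)^21, and likewise for blue, so P[monochromatic] = 2·(1/2)^21 = 2^{1 − 21} = 1/1048576.
By linearity: E[X] = C(33, 7) · 2^{1 − 21} = 4272048 · 1/1048576 = 267003/65536.
Numerically: E[X] ≈ 4.074.

E[X] = C(33,7)·2^(1−C(7,2)) = 267003/65536 ≈ 4.074.


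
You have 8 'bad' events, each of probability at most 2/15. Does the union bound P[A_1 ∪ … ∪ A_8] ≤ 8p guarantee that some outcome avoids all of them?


Union bound: P[∪_{i=1}^{8} A_i] ≤ Σ_i P[A_i] ≤ 8·p = 8·(2/15) = 16/15.
Numerically: 16/15 ≈ 1.067.
Is 16/15 < 1? NO.
Since the bound 16/15 is ≥ 1, the union bound is uninformative here; it does NOT by itself certify existence.

8·p = 16/15 ≈ 1.067; existence NOT certified by the union bound.


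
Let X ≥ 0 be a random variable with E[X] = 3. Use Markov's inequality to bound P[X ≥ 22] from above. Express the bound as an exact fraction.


μ = E[X] = 3, a = 22.
Markov: P[X ≥ 22] ≤ μ/a = (3)/22 = 3/22.
Numerically: ≈ 0.136364.
(Since a = 22 > μ = 3.000000, the bound 3/22 is < 1 and informative.)

P[X ≥ 22] ≤ 3/22 ≈ 0.136364.


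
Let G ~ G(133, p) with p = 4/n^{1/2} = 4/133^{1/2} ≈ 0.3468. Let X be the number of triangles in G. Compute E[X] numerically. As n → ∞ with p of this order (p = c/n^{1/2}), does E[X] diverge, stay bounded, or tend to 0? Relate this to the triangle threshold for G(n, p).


Number of potential triangles: C(133, 3) = 383306.
Each occurs with probability p³ ≈ (0.3468)³ ≈ 4.172559e-02.
By linearity: E[X] = C(133, 3)·p³ ≈ 383306 · 4.172559e-02 ≈ 15993.6700.
Since α = 1/2 < 1, p = c/n^{1/2} ≫ 1/n is above the triangle threshold p ~ 1/n. Asymptotically E[X] ~ (c³/6)·n^{3(1−α)} = (4³/6)·n^{1.5} → ∞; triangles are abundant w.h.p.

E[X] ≈ 15993.6700; in regime p = Θ(1/n^{1/2}) E[X] diverges (above the triangle threshold p ~ 1/n).


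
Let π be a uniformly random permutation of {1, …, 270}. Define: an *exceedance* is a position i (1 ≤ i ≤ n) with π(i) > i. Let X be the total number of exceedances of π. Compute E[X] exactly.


Write X = Σ_{i=1}^{270} X_i, where X_i = 1_{π(i) > i}.
For each fixed i, π(i) is uniform over {1, …, 270} (marginal of a uniform permutation), so P[π(i) > i] = (n − i)/n. Summing: Σ_{i=1}^{270} (n − i)/n = (0 + 1 + … + 269)/270 = 270(270 − 1)/(2·270) = (270 − 1)/2.
Hence E[X] = Σ_{i=1}^{270} (270 − i)/270 = 269/2 ≈ 134.5000.

E[X] = 269/2 = 134.5000.


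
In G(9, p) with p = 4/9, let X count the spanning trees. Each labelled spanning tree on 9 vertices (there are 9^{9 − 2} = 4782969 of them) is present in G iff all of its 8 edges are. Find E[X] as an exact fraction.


K_9 has 9^{9 − 2} = 4782969 labelled spanning trees.
For each such spanning tree H, let X_H = 1 if all 8 edges of H are present in G. Then P[X_H = 1] = p^{8} = (4/9)^{8} = 65536/43046721.
Summing the indicators: E[X] = Σ_H E[X_H] = 4782969 · p^{8} = 4782969 · 65536/43046721 = 65536/9.
Numerically: E[X] ≈ 7.28e+03.

E[X] = 4782969 · (4/9)^{8} = 65536/9 ≈ 7.28e+03.


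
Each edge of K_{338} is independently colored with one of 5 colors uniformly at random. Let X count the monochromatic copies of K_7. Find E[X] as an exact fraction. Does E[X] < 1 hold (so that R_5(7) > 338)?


E[X] = C(338, 7) · 5^{1 − 21} = 93935323022736 · 5^{−20} = 93935323022736/95367431640625.
As a reduced fraction: E[X] = 93935323022736/95367431640625 ≈ 0.984983.
Is E[X] < 1? YES.
Since E[X] < 1, there exists a 5-coloring of K_{338} with no monochromatic K_7; hence R_5(7) > 338.

E[X] = 93935323022736/95367431640625 ≈ 0.984983; E[X] < 1, so R_5(7) > 338.


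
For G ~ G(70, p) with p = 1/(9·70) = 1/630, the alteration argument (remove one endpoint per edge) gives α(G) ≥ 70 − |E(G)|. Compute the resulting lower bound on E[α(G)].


E[|E(G)|] = C(70, 2)·p = 2415 · (1/630) = 23/6.
E[α(G)] ≥ n − E[|E(G)|] = 70 − 23/6 = 397/6.
Numerically: ≈ 66.16667.
(This is only a lower bound; the true E[α(G)] may be larger.)

E[α(G)] ≥ 397/6 ≈ 66.16667.


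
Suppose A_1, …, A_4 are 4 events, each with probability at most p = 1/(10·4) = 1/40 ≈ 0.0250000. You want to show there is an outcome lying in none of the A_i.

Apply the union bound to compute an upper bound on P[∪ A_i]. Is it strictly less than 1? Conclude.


Union bound: P[∪_{i=1}^{4} A_i] ≤ Σ_i P[A_i] ≤ 4·p = 4·(1/40) = 1/10.
Numerically: 1/10 ≈ 0.1000000.
Is 1/10 < 1? YES.
Since P[∪ A_i] ≤ 1/10 < 1, the complement has P[∩ A_i^c] ≥ 1 − 1/10 = 9/10 > 0, so some outcome avoids every A_i.

4·p = 1/10 ≈ 0.1000000; existence CERTIFIED by the union bound.


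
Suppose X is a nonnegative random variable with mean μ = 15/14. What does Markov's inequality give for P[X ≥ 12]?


μ = E[X] = 15/14, a = 12.
Markov: P[X ≥ 12] ≤ μ/a = (15/14)/12 = 5/56.
Numerically: ≈ 0.089.
(Since a = 12 > μ = 1.071, the bound 5/56 is < 1 and informative.)

P[X ≥ 12] ≤ 5/56 ≈ 0.089.


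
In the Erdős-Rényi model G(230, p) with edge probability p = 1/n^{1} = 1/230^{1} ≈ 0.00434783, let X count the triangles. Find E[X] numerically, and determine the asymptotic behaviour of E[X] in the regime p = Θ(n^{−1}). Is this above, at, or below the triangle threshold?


Number of potential triangles: C(230, 3) = 2001460.
Each occurs with probability p³ ≈ (0.00434783)³ ≈ 8.21895291e-08.
By linearity: E[X] = C(230, 3)·p³ ≈ 2001460 · 8.21895291e-08 ≈ 0.164499.
Here α = 1, so p = 1/n is exactly at the triangle threshold p ~ 1/n. Asymptotically E[X] → c³/6 = 1³/6 = 1/6 ≈ 0.166667, a bounded constant. In this regime the triangle count is asymptotically Poisson(c³/6).

E[X] ≈ 0.164499; in regime p = Θ(1/n^{1}) E[X] stays bounded (at the triangle threshold p ~ 1/n).


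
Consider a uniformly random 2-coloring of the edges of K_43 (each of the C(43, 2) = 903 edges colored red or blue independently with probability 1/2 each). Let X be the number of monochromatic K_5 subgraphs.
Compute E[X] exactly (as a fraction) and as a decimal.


Let X = Σ_S X_S over the C(43, 5) = 962598 subsets S of size 5, where X_S = 1 if the K_5 on S is monochromatic.
For a fixed S, the K_5 on S has C(5, 2) = 10 edges. P[all 10 edges red] = (1/2)^10, and likewise for blue, so P[monochromatic] = 2·(1/2)^10 = 2^{1 − 10} = 1/512.
By linearity: E[X] = C(43, 5) · 2^{1 − 10} = 962598 · 1/512 = 481299/256.
Numerically: E[X] ≈ 1880.074219.

E[X] = C(43,5)·2^(1−C(5,2)) = 481299/256 ≈ 1880.074219.


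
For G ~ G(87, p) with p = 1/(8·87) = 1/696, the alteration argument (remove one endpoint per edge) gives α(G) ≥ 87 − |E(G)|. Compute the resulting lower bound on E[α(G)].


E[|E(G)|] = C(87, 2)·p = 3741 · (1/696) = 43/8.
E[α(G)] ≥ n − E[|E(G)|] = 87 − 43/8 = 653/8.
Numerically: ≈ 81.6250.
(This is only a lower bound; the true E[α(G)] may be larger.)

E[α(G)] ≥ 653/8 ≈ 81.6250.


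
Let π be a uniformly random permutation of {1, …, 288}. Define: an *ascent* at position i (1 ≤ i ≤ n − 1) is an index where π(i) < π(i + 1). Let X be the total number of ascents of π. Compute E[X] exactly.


Write X = Σ X_I over i = 1, …, 287, with X_I the indicator of one ascent.
There are 287 indicators.
For each fixed i, the pair (π(i), π(i+1)) is a uniformly random ordered pair of distinct values from {1, …, 288}; by symmetry P[π(i) < π(i+1)] = 1/2.
By linearity: E[X] = 287 · (1/2) = (288 − 1) · (1/2) = 287/2 ≈ 143.500.

E[X] = 287/2 = 143.500.


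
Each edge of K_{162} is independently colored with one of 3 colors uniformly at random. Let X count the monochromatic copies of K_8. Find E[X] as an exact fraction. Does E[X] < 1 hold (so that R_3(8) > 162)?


E[X] = C(162, 8) · 3^{1 − 28} = 9870758125020 · 3^{−27} = 9870758125020/7625597484987.
As a reduced fraction: E[X] = 121861211420/94143178827 ≈ 1.294424.
Is E[X] < 1? NO.
Since E[X] ≥ 1, the first-moment bound is inconclusive at n = 162; it does NOT by itself certify R_3(8) > 162.

E[X] = 121861211420/94143178827 ≈ 1.294424; E[X] ≥ 1; first-moment method inconclusive here.


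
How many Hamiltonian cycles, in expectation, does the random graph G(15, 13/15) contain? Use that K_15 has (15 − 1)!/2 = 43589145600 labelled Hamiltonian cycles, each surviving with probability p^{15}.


K_15 has (15 − 1)!/2 = 43589145600 labelled Hamiltonian cycles.
For each such Hamiltonian cycle H, let X_H = 1 if all 15 edges of H are present in G. Then P[X_H = 1] = p^{15} = (13/15)^{15} = 51185893014090757/437893890380859375.
By linearity: E[X] = Σ_H E[X_H] = 43589145600 · p^{15} = 43589145600 · 51185893014090757/437893890380859375 = 367267381606127548722176/72081298828125.
Numerically: E[X] ≈ 5.095e+09.

E[X] = 43589145600 · (13/15)^{15} = 367267381606127548722176/72081298828125 ≈ 5.095e+09.


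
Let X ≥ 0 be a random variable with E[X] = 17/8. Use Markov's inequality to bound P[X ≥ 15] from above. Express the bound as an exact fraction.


μ = E[X] = 17/8, a = 15.
Markov: P[X ≥ 15] ≤ μ/a = (17/8)/15 = 17/120.
Numerically: ≈ 0.141667.
(Since a = 15 > μ = 2.125000, the bound 17/120 is < 1 and informative.)

P[X ≥ 15] ≤ 17/120 ≈ 0.141667.


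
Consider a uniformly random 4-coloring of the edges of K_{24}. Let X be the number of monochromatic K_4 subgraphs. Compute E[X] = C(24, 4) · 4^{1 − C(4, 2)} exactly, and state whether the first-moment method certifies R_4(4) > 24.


E[X] = C(24, 4) · 4^{1 − 6} = 10626 · 4^{−5} = 10626/1024.
As a reduced fraction: E[X] = 5313/512 ≈ 10.376953.
Is E[X] < 1? NO.
Since E[X] ≥ 1, the first-moment bound is inconclusive at n = 24; it does NOT by itself certify R_4(4) > 24.

E[X] = 5313/512 ≈ 10.376953; E[X] ≥ 1; first-moment method inconclusive here.


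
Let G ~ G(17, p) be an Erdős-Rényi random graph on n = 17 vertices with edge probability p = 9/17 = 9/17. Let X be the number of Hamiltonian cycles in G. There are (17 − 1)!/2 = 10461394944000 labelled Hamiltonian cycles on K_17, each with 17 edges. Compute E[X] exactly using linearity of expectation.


K_17 has (17 − 1)!/2 = 10461394944000 labelled Hamiltonian cycles.
For each such Hamiltonian cycle H, let X_H = 1 if all 17 edges of H are present in G. Then P[X_H = 1] = p^{17} = (9/17)^{17} = 16677181699666569/827240261886336764177.
Summing the indicators: E[X] = Σ_H E[X_H] = 10461394944000 · p^{17} = 10461394944000 · 16677181699666569/827240261886336764177 = 174466584313061171422427136000/827240261886336764177.
Numerically: E[X] ≈ 2.10902e+08.

E[X] = 10461394944000 · (9/17)^{17} = 174466584313061171422427136000/827240261886336764177 ≈ 2.10902e+08.


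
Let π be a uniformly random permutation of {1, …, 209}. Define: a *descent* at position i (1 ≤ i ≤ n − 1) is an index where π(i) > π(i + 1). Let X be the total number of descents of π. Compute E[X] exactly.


Write X = Σ X_I over i = 1, …, 208, with X_I the indicator of one descent.
There are 208 indicators.
For each fixed i, the pair (π(i), π(i+1)) is a uniformly random ordered pair of distinct values from {1, …, 209}; by symmetry P[π(i) > π(i+1)] = 1/2.
By linearity: E[X] = 208 · (1/2) = (209 − 1) · (1/2) = 104 ≈ 104.000000.

E[X] = 104 = 104.000000.


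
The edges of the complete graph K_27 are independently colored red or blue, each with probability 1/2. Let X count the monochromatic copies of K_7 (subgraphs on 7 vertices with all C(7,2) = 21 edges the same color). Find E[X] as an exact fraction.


Let X = Σ_S X_S over the C(27, 7) = 888030 subsets S of size 7, where X_S = 1 if the K_7 on S is monochromatic.
For a fixed S, the K_7 on S has C(7, 2) = 21 edges. P[all 21 edges red] = (1/2)^21, and likewise for blue, so P[monochromatic] = 2·(1/2)^21 = 2^{1 − 21} = 1/1048576.
By linearity: E[X] = C(27, 7) · 2^{1 − 21} = 888030 · 1/1048576 = 444015/524288.
Numerically: E[X] ≈ 0.8469.

E[X] = C(27,7)·2^(1−C(7,2)) = 444015/524288 ≈ 0.8469.


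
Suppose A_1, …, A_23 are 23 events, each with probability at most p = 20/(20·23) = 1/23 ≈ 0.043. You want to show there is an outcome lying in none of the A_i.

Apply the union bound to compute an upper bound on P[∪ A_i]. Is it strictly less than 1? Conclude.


Union bound: P[∪_{i=1}^{23} A_i] ≤ Σ_i P[A_i] ≤ 23·p = 23·(1/23) = 1.
Numerically: 1 ≈ 1.000.
Is 1 < 1? NO.
Since the bound 1 is ≥ 1, the union bound is uninformative here; it does NOT by itself certify existence.

23·p = 1 ≈ 1.000; existence NOT certified by the union bound.


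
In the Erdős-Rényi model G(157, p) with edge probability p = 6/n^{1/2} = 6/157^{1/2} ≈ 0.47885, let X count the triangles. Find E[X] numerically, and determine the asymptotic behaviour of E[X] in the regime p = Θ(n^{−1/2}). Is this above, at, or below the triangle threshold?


Number of potential triangles: C(157, 3) = 632710.
Each occurs with probability p³ ≈ (0.47885)³ ≈ 1.0980049e-01.
By linearity: E[X] = C(157, 3)·p³ ≈ 632710 · 1.0980049e-01 ≈ 69471.86712.
Since α = 1/2 < 1, p = c/n^{1/2} ≫ 1/n is above the triangle threshold p ~ 1/n. Asymptotically E[X] ~ (c³/6)·n^{3(1−α)} = (6³/6)·n^{1.5} → ∞; triangles are abundant w.h.p.

E[X] ≈ 69471.86712; in regime p = Θ(1/n^{1/2}) E[X] diverges (above the triangle threshold p ~ 1/n).


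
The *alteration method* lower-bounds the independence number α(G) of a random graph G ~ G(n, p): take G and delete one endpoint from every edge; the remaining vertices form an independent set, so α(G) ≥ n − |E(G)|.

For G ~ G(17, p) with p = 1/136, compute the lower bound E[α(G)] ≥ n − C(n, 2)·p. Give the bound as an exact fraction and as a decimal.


E[|E(G)|] = C(17, 2)·p = 136 · (1/136) = 1.
E[α(G)] ≥ n − E[|E(G)|] = 17 − 1 = 16.
Numerically: ≈ 16.000.
(This is only a lower bound; the true E[α(G)] may be larger.)

E[α(G)] ≥ 16 ≈ 16.000.


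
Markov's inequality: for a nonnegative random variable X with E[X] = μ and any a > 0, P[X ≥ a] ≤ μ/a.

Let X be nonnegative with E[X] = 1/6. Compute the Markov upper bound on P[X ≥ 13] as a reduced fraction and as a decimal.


μ = E[X] = 1/6, a = 13.
Markov: P[X ≥ 13] ≤ μ/a = (1/6)/13 = 1/78.
Numerically: ≈ 0.01282.
(Since a = 13 > μ = 0.16667, the bound 1/78 is < 1 and informative.)

P[X ≥ 13] ≤ 1/78 ≈ 0.01282.


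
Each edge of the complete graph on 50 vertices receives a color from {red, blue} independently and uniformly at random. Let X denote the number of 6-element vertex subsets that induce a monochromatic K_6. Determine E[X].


Let X = Σ_S X_S over the C(50, 6) = 15890700 subsets S of size 6, where X_S = 1 if the K_6 on S is monochromatic.
For a fixed S, the K_6 on S has C(6, 2) = 15 edges. P[all 15 edges red] = (1/2)^15, and likewise for blue, so P[monochromatic] = 2·(1/2)^15 = 2^{1 − 15} = 1/16384.
By linearity: E[X] = C(50, 6) · 2^{1 − 15} = 15890700 · 1/16384 = 3972675/4096.
Numerically: E[X] ≈ 969.89136.

E[X] = C(50,6)·2^(1−C(6,2)) = 3972675/4096 ≈ 969.89136.


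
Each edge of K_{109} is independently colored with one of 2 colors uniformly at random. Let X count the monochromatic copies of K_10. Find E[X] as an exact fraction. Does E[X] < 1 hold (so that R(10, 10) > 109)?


E[X] = C(109, 10) · 2^{1 − 45} = 42634215112710 · 2^{−44} = 42634215112710/17592186044416.
As a reduced fraction: E[X] = 21317107556355/8796093022208 ≈ 2.42347.
Is E[X] < 1? NO.
Since E[X] ≥ 1, the first-moment bound is inconclusive at n = 109; it does NOT by itself certify R(10, 10) > 109.

E[X] = 21317107556355/8796093022208 ≈ 2.42347; E[X] ≥ 1; first-moment method inconclusive here.


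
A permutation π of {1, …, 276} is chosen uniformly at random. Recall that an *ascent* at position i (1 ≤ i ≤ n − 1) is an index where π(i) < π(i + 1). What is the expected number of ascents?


Write X = Σ X_I over i = 1, …, 275, with X_I the indicator of one ascent.
There are 275 indicators.
For each fixed i, the pair (π(i), π(i+1)) is a uniformly random ordered pair of distinct values from {1, …, 276}; by symmetry P[π(i) < π(i+1)] = 1/2.
By linearity: E[X] = 275 · (1/2) = (276 − 1) · (1/2) = 275/2 ≈ 137.500000.

E[X] = 275/2 = 137.500000.


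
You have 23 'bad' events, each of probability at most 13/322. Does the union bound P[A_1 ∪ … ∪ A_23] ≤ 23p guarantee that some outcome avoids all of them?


Union bound: P[∪_{i=1}^{23} A_i] ≤ Σ_i P[A_i] ≤ 23·p = 23·(13/322) = 13/14.
Numerically: 13/14 ≈ 0.9285714.
Is 13/14 < 1? YES.
Since P[∪ A_i] ≤ 13/14 < 1, the complement has P[∩ A_i^c] ≥ 1 − 13/14 = 1/14 > 0, so some outcome avoids every A_i.

23·p = 13/14 ≈ 0.9285714; existence CERTIFIED by the union bound.


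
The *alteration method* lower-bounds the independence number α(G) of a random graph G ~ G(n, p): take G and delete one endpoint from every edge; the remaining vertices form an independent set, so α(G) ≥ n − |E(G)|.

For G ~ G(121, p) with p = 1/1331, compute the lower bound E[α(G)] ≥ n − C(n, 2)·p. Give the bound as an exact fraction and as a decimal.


E[|E(G)|] = C(121, 2)·p = 7260 · (1/1331) = 60/11.
E[α(G)] ≥ n − E[|E(G)|] = 121 − 60/11 = 1271/11.
Numerically: ≈ 115.545455.
(This is only a lower bound; the true E[α(G)] may be larger.)

E[α(G)] ≥ 1271/11 ≈ 115.545455.


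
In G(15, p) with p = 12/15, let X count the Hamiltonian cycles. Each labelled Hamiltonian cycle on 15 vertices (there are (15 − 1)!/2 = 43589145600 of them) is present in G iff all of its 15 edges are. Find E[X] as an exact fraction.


K_15 has (15 − 1)!/2 = 43589145600 labelled Hamiltonian cycles.
For each such Hamiltonian cycle H, let X_H = 1 if all 15 edges of H are present in G. Then P[X_H = 1] = p^{15} = (4/5)^{15} = 1073741824/30517578125.
By linearity: E[X] = Σ_H E[X_H] = 43589145600 · p^{15} = 43589145600 · 1073741824/30517578125 = 1872139548125822976/1220703125.
Numerically: E[X] ≈ 1.53e+09.

E[X] = 43589145600 · (4/5)^{15} = 1872139548125822976/1220703125 ≈ 1.53e+09.


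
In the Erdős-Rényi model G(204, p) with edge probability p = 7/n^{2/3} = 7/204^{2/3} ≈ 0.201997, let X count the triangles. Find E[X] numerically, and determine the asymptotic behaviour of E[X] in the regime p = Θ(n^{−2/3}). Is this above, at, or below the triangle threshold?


Number of potential triangles: C(204, 3) = 1394204.
Each occurs with probability p³ ≈ (0.201997)³ ≈ 8.24202230e-03.
By linearity: E[X] = C(204, 3)·p³ ≈ 1394204 · 8.24202230e-03 ≈ 11491.060458.
Since α = 2/3 < 1, p = c/n^{2/3} ≫ 1/n is above the triangle threshold p ~ 1/n. Asymptotically E[X] ~ (c³/6)·n^{3(1−α)} = (7³/6)·n^{1} → ∞; triangles are abundant w.h.p.

E[X] ≈ 11491.060458; in regime p = Θ(1/n^{2/3}) E[X] diverges (above the triangle threshold p ~ 1/n).


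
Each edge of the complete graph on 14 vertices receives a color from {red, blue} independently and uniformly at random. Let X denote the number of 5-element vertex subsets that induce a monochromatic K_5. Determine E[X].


Let X = Σ_S X_S over the C(14, 5) = 2002 subsets S of size 5, where X_S = 1 if the K_5 on S is monochromatic.
For a fixed S, the K_5 on S has C(5, 2) = 10 edges. P[all 10 edges red] = (1/2)^10, and likewise for blue, so P[monochromatic] = 2·(1/2)^10 = 2^{1 − 10} = 1/512.
By linearity: E[X] = C(14, 5) · 2^{1 − 10} = 2002 · 1/512 = 1001/256.
Numerically: E[X] ≈ 3.910.

E[X] = C(14,5)·2^(1−C(5,2)) = 1001/256 ≈ 3.910.


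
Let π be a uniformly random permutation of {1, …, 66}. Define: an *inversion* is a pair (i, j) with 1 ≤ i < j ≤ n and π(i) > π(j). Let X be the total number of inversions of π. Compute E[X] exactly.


Write X = Σ X_I over the C(66, 2) = 2145 pairs i < j, with X_I the indicator of one inversion.
There are 2145 indicators.
For each fixed pair i < j, the values π(i) and π(j) are two distinct elements of {1, …, 66} in uniformly random order; by symmetry P[π(i) > π(j)] = 1/2.
By linearity: E[X] = 2145 · (1/2) = C(66, 2) · (1/2) = 2145/2 = 2145/2 ≈ 1072.500.

E[X] = 2145/2 = 1072.500.


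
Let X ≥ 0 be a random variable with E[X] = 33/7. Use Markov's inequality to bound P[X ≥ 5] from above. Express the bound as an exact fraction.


μ = E[X] = 33/7, a = 5.
Markov: P[X ≥ 5] ≤ μ/a = (33/7)/5 = 33/35.
Numerically: ≈ 0.943.
(Since a = 5 > μ = 4.714, the bound 33/35 is < 1 and informative.)

P[X ≥ 5] ≤ 33/35 ≈ 0.943.


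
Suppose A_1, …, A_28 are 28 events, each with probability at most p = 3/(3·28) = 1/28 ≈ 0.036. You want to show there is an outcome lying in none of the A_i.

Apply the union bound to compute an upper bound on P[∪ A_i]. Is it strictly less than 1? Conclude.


Union bound: P[∪_{i=1}^{28} A_i] ≤ Σ_i P[A_i] ≤ 28·p = 28·(1/28) = 1.
Numerically: 1 ≈ 1.000.
Is 1 < 1? NO.
Since the bound 1 is ≥ 1, the union bound is uninformative here; it does NOT by itself certify existence.

28·p = 1 ≈ 1.000; existence NOT certified by the union bound.


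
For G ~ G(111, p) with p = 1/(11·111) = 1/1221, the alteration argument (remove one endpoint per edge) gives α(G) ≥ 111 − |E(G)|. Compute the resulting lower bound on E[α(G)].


E[|E(G)|] = C(111, 2)·p = 6105 · (1/1221) = 5.
E[α(G)] ≥ n − E[|E(G)|] = 111 − 5 = 106.
Numerically: ≈ 106.0000.
(This is only a lower bound; the true E[α(G)] may be larger.)

E[α(G)] ≥ 106 ≈ 106.0000.


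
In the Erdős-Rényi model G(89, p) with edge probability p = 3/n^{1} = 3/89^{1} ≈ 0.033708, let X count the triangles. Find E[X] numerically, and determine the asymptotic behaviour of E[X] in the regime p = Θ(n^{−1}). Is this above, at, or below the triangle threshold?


Number of potential triangles: C(89, 3) = 113564.
Each occurs with probability p³ ≈ (0.033708)³ ≈ 3.8299556e-05.
By linearity: E[X] = C(89, 3)·p³ ≈ 113564 · 3.8299556e-05 ≈ 4.34945.
Here α = 1, so p = 3/n is exactly at the triangle threshold p ~ 1/n. Asymptotically E[X] → c³/6 = 3³/6 = 9/2 ≈ 4.50000, a bounded constant. In this regime the triangle count is asymptotically Poisson(c³/6).

E[X] ≈ 4.34945; in regime p = Θ(1/n^{1}) E[X] stays bounded (at the triangle threshold p ~ 1/n).


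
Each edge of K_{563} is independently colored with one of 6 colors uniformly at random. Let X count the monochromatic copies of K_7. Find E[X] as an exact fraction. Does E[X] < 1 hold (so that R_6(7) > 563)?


E[X] = C(563, 7) · 6^{1 − 21} = 3426622515769596 · 6^{−20} = 3426622515769596/3656158440062976.
As a reduced fraction: E[X] = 285551876314133/304679870005248 ≈ 0.937219.
Is E[X] < 1? YES.
Since E[X] < 1, there exists a 6-coloring of K_{563} with no monochromatic K_7; hence R_6(7) > 563.

E[X] = 285551876314133/304679870005248 ≈ 0.937219; E[X] < 1, so R_6(7) > 563.


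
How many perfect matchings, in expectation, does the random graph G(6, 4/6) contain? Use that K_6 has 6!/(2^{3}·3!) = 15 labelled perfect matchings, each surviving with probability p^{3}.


K_6 has 6!/(2^{3}·3!) = 15 labelled perfect matchings.
For each such perfect matching H, let X_H = 1 if all 3 edges of H are present in G. Then P[X_H = 1] = p^{3} = (2/3)^{3} = 8/27.
By linearity of expectation: E[X] = Σ_H E[X_H] = 15 · p^{3} = 15 · 8/27 = 40/9.
Numerically: E[X] ≈ 4.4444.

E[X] = 15 · (2/3)^{3} = 40/9 ≈ 4.4444.


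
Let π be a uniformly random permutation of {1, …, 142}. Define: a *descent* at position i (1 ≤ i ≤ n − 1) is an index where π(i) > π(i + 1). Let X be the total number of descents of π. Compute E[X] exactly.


Write X = Σ X_I over i = 1, …, 141, with X_I the indicator of one descent.
There are 141 indicators.
For each fixed i, the pair (π(i), π(i+1)) is a uniformly random ordered pair of distinct values from {1, …, 142}; by symmetry P[π(i) > π(i+1)] = 1/2.
By linearity: E[X] = 141 · (1/2) = (142 − 1) · (1/2) = 141/2 ≈ 70.50000.

E[X] = 141/2 = 70.50000.


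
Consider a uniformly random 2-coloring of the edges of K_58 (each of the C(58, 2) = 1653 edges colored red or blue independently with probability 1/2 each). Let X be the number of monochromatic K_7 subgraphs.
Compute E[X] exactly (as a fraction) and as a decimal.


Let X = Σ_S X_S over the C(58, 7) = 300674088 subsets S of size 7, where X_S = 1 if the K_7 on S is monochromatic.
For a fixed S, the K_7 on S has C(7, 2) = 21 edges. P[all 21 edges red] = (1/2)^21, and likewise for blue, so P[monochromatic] = 2·(1/2)^21 = 2^{1 − 21} = 1/1048576.
By linearity of expectation: E[X] = C(58, 7) · 2^{1 − 21} = 300674088 · 1/1048576 = 37584261/131072.
Numerically: E[X] ≈ 286.7452.

E[X] = C(58,7)·2^(1−C(7,2)) = 37584261/131072 ≈ 286.7452.
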